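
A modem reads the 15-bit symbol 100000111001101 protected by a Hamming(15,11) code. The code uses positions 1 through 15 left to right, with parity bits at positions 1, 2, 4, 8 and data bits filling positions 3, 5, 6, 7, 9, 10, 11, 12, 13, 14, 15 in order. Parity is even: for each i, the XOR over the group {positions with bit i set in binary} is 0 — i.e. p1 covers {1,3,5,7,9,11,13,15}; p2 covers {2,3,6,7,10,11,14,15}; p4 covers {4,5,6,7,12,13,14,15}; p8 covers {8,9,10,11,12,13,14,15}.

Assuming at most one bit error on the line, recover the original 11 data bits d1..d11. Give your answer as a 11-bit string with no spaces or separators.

00010001101

s1 (pos 1,3,5,7,9,11,13,15): 1⊕0⊕0⊕1⊕1⊕0⊕1⊕1 = 1
s2 (pos 2,3,6,7,10,11,14,15): 0⊕0⊕0⊕1⊕0⊕0⊕0⊕1 = 0
s4 (pos 4,5,6,7,12,13,14,15): 0⊕0⊕0⊕1⊕1⊕1⊕0⊕1 = 0
s8 (pos 8,9,10,11,12,13,14,15): 1⊕1⊕0⊕0⊕1⊕1⊕0⊕1 = 1
Syndrome s8…s1 = 1001 → error at position 9.
Flip position 9: 100000111001101 → 100000110001101
Read data bits from positions 3,5,6,7,9,10,11,12,13,14,15: 00010001101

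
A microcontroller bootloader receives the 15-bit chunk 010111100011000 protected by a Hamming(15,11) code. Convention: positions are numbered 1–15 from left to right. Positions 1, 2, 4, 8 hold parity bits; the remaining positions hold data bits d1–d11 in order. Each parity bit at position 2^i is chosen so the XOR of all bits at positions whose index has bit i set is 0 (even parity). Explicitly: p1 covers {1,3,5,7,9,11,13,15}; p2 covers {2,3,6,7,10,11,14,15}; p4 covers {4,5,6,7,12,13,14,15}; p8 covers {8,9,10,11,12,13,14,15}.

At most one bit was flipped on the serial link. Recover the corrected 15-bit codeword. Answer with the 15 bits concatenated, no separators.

010101100011000

s1 (pos 1,3,5,7,9,11,13,15): 0⊕0⊕1⊕1⊕0⊕1⊕0⊕0 = 1
s2 (pos 2,3,6,7,10,11,14,15): 1⊕0⊕1⊕1⊕0⊕1⊕0⊕0 = 0
s4 (pos 4,5,6,7,12,13,14,15): 1⊕1⊕1⊕1⊕1⊕0⊕0⊕0 = 1
s8 (pos 8,9,10,11,12,13,14,15): 0⊕0⊕0⊕1⊕1⊕0⊕0⊕0 = 0
Syndrome s8…s1 = 0101 → error at position 5.
Flip position 5: 010111100011000 → 010101100011000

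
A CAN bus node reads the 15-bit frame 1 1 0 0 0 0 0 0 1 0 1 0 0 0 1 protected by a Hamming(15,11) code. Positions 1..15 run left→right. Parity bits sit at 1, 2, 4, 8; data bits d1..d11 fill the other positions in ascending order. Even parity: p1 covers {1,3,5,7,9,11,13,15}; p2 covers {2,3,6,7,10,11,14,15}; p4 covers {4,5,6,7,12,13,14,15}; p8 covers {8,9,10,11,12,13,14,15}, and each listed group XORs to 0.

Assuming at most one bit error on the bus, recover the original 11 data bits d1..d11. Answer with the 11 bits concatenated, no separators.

00001010011

s1 (pos 1,3,5,7,9,11,13,15): 1⊕0⊕0⊕0⊕1⊕1⊕0⊕1 = 0
s2 (pos 2,3,6,7,10,11,14,15): 1⊕0⊕0⊕0⊕0⊕1⊕0⊕1 = 1
s4 (pos 4,5,6,7,12,13,14,15): 0⊕0⊕0⊕0⊕0⊕0⊕0⊕1 = 1
s8 (pos 8,9,10,11,12,13,14,15): 0⊕1⊕0⊕1⊕0⊕0⊕0⊕1 = 1
Syndrome s8…s1 = 1110 → error at position 14.
Flip position 14: 110000001010001 → 110000001010011
Read data bits from positions 3,5,6,7,9,10,11,12,13,14,15: 00001010011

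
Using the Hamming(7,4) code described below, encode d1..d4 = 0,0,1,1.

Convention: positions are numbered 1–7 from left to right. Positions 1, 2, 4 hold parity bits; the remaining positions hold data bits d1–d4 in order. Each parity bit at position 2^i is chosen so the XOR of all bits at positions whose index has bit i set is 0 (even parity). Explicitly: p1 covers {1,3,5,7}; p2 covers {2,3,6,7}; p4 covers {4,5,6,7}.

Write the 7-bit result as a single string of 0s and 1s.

1000011

Place data at non-parity positions: p1 p2 0 p4 0 1 1
p1 (pos 1,3,5,7): XOR of data positions = 0⊕0⊕1 = 1
p2 (pos 2,3,6,7): XOR of data positions = 0⊕1⊕1 = 0
p4 (pos 4,5,6,7): XOR of data positions = 0⊕1⊕1 = 0
Codeword: 1000011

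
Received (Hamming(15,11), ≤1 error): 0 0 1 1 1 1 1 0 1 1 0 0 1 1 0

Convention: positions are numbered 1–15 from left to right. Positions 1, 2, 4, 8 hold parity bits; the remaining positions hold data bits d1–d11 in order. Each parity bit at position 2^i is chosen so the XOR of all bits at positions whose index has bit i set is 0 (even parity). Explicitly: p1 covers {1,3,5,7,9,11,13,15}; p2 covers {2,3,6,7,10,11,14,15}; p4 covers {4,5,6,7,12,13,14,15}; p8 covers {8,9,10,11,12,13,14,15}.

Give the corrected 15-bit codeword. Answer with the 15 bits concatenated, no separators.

000111101100110

s1 (pos 1,3,5,7,9,11,13,15): 0⊕1⊕1⊕1⊕1⊕0⊕1⊕0 = 1
s2 (pos 2,3,6,7,10,11,14,15): 0⊕1⊕1⊕1⊕1⊕0⊕1⊕0 = 1
s4 (pos 4,5,6,7,12,13,14,15): 1⊕1⊕1⊕1⊕0⊕1⊕1⊕0 = 0
s8 (pos 8,9,10,11,12,13,14,15): 0⊕1⊕1⊕0⊕0⊕1⊕1⊕0 = 0
Syndrome s8…s1 = 0011 → error at position 3.
Flip position 3: 001111101100110 → 000111101100110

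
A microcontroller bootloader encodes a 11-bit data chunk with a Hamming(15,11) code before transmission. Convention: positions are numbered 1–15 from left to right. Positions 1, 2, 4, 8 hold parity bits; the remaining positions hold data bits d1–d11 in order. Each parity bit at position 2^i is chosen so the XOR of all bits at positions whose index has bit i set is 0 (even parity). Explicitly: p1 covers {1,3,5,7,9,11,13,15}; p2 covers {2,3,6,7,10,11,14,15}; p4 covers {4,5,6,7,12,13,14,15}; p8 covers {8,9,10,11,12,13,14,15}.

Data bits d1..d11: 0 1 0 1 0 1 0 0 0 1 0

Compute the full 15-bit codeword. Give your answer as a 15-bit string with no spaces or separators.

010110100100010

Place data at non-parity positions: p1 p2 0 p4 1 0 1 p8 0 1 0 0 0 1 0
p1 (pos 1,3,5,7,9,11,13,15): XOR of data positions = 0⊕1⊕1⊕0⊕0⊕0⊕0 = 0
p2 (pos 2,3,6,7,10,11,14,15): XOR of data positions = 0⊕0⊕1⊕1⊕0⊕1⊕0 = 1
p4 (pos 4,5,6,7,12,13,14,15): XOR of data positions = 1⊕0⊕1⊕0⊕0⊕1⊕0 = 1
p8 (pos 8,9,10,11,12,13,14,15): XOR of data positions = 0⊕1⊕0⊕0⊕0⊕1⊕0 = 0
Codeword: 010110100100010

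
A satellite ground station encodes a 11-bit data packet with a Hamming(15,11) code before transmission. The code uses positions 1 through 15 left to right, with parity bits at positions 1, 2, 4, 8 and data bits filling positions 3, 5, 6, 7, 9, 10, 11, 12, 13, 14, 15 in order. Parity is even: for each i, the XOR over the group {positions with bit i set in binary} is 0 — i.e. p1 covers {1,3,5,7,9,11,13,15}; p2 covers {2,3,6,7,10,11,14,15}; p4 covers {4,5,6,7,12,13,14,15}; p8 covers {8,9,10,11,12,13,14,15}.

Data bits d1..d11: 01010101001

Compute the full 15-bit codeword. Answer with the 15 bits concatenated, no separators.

110010110101001

Place data at non-parity positions: p1 p2 0 p4 1 0 1 p8 0 1 0 1 0 0 1
p1 (pos 1,3,5,7,9,11,13,15): XOR of data positions = 0⊕1⊕1⊕0⊕0⊕0⊕1 = 1
p2 (pos 2,3,6,7,10,11,14,15): XOR of data positions = 0⊕0⊕1⊕1⊕0⊕0⊕1 = 1
p4 (pos 4,5,6,7,12,13,14,15): XOR of data positions = 1⊕0⊕1⊕1⊕0⊕0⊕1 = 0
p8 (pos 8,9,10,11,12,13,14,15): XOR of data positions = 0⊕1⊕0⊕1⊕0⊕0⊕1 = 1
Codeword: 110010110101001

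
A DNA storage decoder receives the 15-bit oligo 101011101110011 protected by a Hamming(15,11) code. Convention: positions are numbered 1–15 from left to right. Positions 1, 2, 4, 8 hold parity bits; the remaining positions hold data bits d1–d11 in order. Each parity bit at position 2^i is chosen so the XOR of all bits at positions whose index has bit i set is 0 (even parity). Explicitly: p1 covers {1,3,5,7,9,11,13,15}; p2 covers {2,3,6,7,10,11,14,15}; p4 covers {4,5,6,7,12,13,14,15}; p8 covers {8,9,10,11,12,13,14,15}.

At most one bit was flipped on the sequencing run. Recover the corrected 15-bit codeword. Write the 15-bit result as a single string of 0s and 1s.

s1 (pos 1,3,5,7,9,11,13,15): 1⊕1⊕1⊕1⊕1⊕1⊕0⊕1 = 1
s2 (pos 2,3,6,7,10,11,14,15): 0⊕1⊕1⊕1⊕1⊕1⊕1⊕1 = 1
s4 (pos 4,5,6,7,12,13,14,15): 0⊕1⊕1⊕1⊕0⊕0⊕1⊕1 = 1
s8 (pos 8,9,10,11,12,13,14,15): 0⊕1⊕1⊕1⊕0⊕0⊕1⊕1 = 1
Syndrome s8…s1 = 1111 → error at position 15.
Flip position 15: 101011101110011 → 101011101110010

101011101110010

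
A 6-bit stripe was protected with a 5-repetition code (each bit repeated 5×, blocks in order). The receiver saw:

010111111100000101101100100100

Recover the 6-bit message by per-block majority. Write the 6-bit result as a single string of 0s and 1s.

110110

Block 1 (01011): 3 ones → 1
Block 2 (11111): 5 ones → 1
Block 3 (00000): 0 ones → 0
Block 4 (10110): 3 ones → 1
Block 5 (11001): 3 ones → 1
Block 6 (00100): 1 one → 0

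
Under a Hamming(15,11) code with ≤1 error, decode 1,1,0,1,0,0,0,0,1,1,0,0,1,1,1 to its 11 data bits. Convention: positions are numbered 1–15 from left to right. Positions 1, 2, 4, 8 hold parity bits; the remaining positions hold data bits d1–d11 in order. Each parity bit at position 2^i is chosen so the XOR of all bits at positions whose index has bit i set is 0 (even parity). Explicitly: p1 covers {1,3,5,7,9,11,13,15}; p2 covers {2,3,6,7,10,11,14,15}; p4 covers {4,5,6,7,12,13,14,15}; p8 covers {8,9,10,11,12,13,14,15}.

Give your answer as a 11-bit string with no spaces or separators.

s1 (pos 1,3,5,7,9,11,13,15): 1⊕0⊕0⊕0⊕1⊕0⊕1⊕1 = 0
s2 (pos 2,3,6,7,10,11,14,15): 1⊕0⊕0⊕0⊕1⊕0⊕1⊕1 = 0
s4 (pos 4,5,6,7,12,13,14,15): 1⊕0⊕0⊕0⊕0⊕1⊕1⊕1 = 0
s8 (pos 8,9,10,11,12,13,14,15): 0⊕1⊕1⊕0⊕0⊕1⊕1⊕1 = 1
Syndrome s8…s1 = 1000 → error at position 8.
Flip position 8: 110100001100111 → 110100011100111
Read data bits from positions 3,5,6,7,9,10,11,12,13,14,15: 00001100111

00001100111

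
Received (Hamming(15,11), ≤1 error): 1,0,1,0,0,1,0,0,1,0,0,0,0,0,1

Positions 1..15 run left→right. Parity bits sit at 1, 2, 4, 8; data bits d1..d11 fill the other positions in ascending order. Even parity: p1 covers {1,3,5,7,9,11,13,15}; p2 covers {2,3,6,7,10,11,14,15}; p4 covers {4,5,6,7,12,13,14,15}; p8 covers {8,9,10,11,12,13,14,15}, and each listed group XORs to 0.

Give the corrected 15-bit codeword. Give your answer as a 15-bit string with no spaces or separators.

111001001000001

s1 (pos 1,3,5,7,9,11,13,15): 1⊕1⊕0⊕0⊕1⊕0⊕0⊕1 = 0
s2 (pos 2,3,6,7,10,11,14,15): 0⊕1⊕1⊕0⊕0⊕0⊕0⊕1 = 1
s4 (pos 4,5,6,7,12,13,14,15): 0⊕0⊕1⊕0⊕0⊕0⊕0⊕1 = 0
s8 (pos 8,9,10,11,12,13,14,15): 0⊕1⊕0⊕0⊕0⊕0⊕0⊕1 = 0
Syndrome s8…s1 = 0010 → error at position 2.
Flip position 2: 101001001000001 → 111001001000001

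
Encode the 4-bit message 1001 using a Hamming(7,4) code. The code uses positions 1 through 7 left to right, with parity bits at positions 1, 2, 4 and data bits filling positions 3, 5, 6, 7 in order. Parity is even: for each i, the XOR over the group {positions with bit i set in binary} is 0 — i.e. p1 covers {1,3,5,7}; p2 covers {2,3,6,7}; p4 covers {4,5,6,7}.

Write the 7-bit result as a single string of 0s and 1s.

0011001

Place data at non-parity positions: p1 p2 1 p4 0 0 1
p1 (pos 1,3,5,7): XOR of data positions = 1⊕0⊕1 = 0
p2 (pos 2,3,6,7): XOR of data positions = 1⊕0⊕1 = 0
p4 (pos 4,5,6,7): XOR of data positions = 0⊕0⊕1 = 1
Codeword: 0011001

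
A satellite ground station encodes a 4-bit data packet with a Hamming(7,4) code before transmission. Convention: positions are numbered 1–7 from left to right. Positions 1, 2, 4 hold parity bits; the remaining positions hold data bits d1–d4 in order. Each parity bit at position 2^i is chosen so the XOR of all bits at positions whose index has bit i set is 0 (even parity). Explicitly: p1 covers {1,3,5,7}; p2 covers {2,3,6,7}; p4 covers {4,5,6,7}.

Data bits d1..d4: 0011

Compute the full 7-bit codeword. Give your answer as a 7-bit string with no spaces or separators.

1000011

Place data at non-parity positions: p1 p2 0 p4 0 1 1
p1 (pos 1,3,5,7): XOR of data positions = 0⊕0⊕1 = 1
p2 (pos 2,3,6,7): XOR of data positions = 0⊕1⊕1 = 0
p4 (pos 4,5,6,7): XOR of data positions = 0⊕1⊕1 = 0
Codeword: 1000011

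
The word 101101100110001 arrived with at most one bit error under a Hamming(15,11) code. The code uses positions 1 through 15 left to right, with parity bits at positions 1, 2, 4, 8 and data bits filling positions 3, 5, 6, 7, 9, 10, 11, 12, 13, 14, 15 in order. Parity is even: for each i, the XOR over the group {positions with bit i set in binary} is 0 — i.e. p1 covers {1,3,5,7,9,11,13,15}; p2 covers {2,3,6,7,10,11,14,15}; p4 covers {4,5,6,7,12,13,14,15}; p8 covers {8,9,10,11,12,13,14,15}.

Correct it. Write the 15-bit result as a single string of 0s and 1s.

s1 (pos 1,3,5,7,9,11,13,15): 1⊕1⊕0⊕1⊕0⊕1⊕0⊕1 = 1
s2 (pos 2,3,6,7,10,11,14,15): 0⊕1⊕1⊕1⊕1⊕1⊕0⊕1 = 0
s4 (pos 4,5,6,7,12,13,14,15): 1⊕0⊕1⊕1⊕0⊕0⊕0⊕1 = 0
s8 (pos 8,9,10,11,12,13,14,15): 0⊕0⊕1⊕1⊕0⊕0⊕0⊕1 = 1
Syndrome s8…s1 = 1001 → error at position 9.
Flip position 9: 101101100110001 → 101101101110001

101101101110001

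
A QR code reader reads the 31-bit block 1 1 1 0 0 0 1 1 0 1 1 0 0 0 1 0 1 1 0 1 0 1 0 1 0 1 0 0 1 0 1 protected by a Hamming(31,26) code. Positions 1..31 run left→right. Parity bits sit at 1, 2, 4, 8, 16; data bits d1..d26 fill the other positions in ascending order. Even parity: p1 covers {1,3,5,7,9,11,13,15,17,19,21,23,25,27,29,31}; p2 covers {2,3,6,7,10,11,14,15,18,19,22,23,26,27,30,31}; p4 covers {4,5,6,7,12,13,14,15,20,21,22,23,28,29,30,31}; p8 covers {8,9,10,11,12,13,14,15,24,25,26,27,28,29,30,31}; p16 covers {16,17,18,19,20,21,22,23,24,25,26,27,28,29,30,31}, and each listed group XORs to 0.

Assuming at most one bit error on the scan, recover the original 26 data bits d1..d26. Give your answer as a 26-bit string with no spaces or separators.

10010110001110101010100101

s1 (pos 1,3,5,7,9,11,13,15,17,19,21,23,25,27,29,31): 1⊕1⊕0⊕1⊕0⊕1⊕0⊕1⊕1⊕0⊕0⊕0⊕0⊕0⊕1⊕1 = 0
s2 (pos 2,3,6,7,10,11,14,15,18,19,22,23,26,27,30,31): 1⊕1⊕0⊕1⊕1⊕1⊕0⊕1⊕1⊕0⊕1⊕0⊕1⊕0⊕0⊕1 = 0
s4 (pos 4,5,6,7,12,13,14,15,20,21,22,23,28,29,30,31): 0⊕0⊕0⊕1⊕0⊕0⊕0⊕1⊕1⊕0⊕1⊕0⊕0⊕1⊕0⊕1 = 0
s8 (pos 8,9,10,11,12,13,14,15,24,25,26,27,28,29,30,31): 1⊕0⊕1⊕1⊕0⊕0⊕0⊕1⊕1⊕0⊕1⊕0⊕0⊕1⊕0⊕1 = 0
s16 (pos 16,17,18,19,20,21,22,23,24,25,26,27,28,29,30,31): 0⊕1⊕1⊕0⊕1⊕0⊕1⊕0⊕1⊕0⊕1⊕0⊕0⊕1⊕0⊕1 = 0
Syndrome s16…s1 = 00000 → no error.
Read data bits from positions 3,5,6,7,9,10,11,12,13,14,15,17,18,19,20,21,22,23,24,25,26,27,28,29,30,31: 10010110001110101010100101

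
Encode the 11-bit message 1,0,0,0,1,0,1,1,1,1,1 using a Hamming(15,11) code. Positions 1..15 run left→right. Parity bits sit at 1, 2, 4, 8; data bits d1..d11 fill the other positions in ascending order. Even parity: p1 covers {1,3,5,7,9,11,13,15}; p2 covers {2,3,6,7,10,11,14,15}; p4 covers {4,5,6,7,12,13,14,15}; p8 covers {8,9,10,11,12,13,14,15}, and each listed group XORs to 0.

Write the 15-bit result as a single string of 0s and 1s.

Place data at non-parity positions: p1 p2 1 p4 0 0 0 p8 1 0 1 1 1 1 1
p1 (pos 1,3,5,7,9,11,13,15): XOR of data positions = 1⊕0⊕0⊕1⊕1⊕1⊕1 = 1
p2 (pos 2,3,6,7,10,11,14,15): XOR of data positions = 1⊕0⊕0⊕0⊕1⊕1⊕1 = 0
p4 (pos 4,5,6,7,12,13,14,15): XOR of data positions = 0⊕0⊕0⊕1⊕1⊕1⊕1 = 0
p8 (pos 8,9,10,11,12,13,14,15): XOR of data positions = 1⊕0⊕1⊕1⊕1⊕1⊕1 = 0
Codeword: 101000001011111

101000001011111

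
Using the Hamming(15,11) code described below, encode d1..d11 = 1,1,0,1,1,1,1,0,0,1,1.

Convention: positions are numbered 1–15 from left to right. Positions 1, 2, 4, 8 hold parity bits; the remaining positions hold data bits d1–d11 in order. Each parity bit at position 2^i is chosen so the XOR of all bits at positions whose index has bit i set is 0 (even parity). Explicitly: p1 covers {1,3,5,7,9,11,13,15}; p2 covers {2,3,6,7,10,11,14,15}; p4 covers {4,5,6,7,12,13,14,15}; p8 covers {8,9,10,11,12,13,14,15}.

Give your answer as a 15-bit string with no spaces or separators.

001010111110011

Place data at non-parity positions: p1 p2 1 p4 1 0 1 p8 1 1 1 0 0 1 1
p1 (pos 1,3,5,7,9,11,13,15): XOR of data positions = 1⊕1⊕1⊕1⊕1⊕0⊕1 = 0
p2 (pos 2,3,6,7,10,11,14,15): XOR of data positions = 1⊕0⊕1⊕1⊕1⊕1⊕1 = 0
p4 (pos 4,5,6,7,12,13,14,15): XOR of data positions = 1⊕0⊕1⊕0⊕0⊕1⊕1 = 0
p8 (pos 8,9,10,11,12,13,14,15): XOR of data positions = 1⊕1⊕1⊕0⊕0⊕1⊕1 = 1
Codeword: 001010111110011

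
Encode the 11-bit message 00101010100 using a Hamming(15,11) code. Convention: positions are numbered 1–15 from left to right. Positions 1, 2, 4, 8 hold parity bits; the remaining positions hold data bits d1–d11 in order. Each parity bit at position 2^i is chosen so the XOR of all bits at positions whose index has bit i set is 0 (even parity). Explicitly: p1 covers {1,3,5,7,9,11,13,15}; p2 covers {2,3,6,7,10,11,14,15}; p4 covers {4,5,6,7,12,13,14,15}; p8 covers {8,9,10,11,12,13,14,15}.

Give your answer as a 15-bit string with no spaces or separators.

Place data at non-parity positions: p1 p2 0 p4 0 1 0 p8 1 0 1 0 1 0 0
p1 (pos 1,3,5,7,9,11,13,15): XOR of data positions = 0⊕0⊕0⊕1⊕1⊕1⊕0 = 1
p2 (pos 2,3,6,7,10,11,14,15): XOR of data positions = 0⊕1⊕0⊕0⊕1⊕0⊕0 = 0
p4 (pos 4,5,6,7,12,13,14,15): XOR of data positions = 0⊕1⊕0⊕0⊕1⊕0⊕0 = 0
p8 (pos 8,9,10,11,12,13,14,15): XOR of data positions = 1⊕0⊕1⊕0⊕1⊕0⊕0 = 1
Codeword: 100001011010100

100001011010100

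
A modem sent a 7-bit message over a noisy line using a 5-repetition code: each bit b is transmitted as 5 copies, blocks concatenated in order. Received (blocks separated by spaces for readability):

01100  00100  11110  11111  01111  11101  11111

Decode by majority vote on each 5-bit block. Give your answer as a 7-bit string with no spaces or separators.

0011111

Block 1 (01100): 2 ones → 0
Block 2 (00100): 1 one → 0
Block 3 (11110): 4 ones → 1
Block 4 (11111): 5 ones → 1
Block 5 (01111): 4 ones → 1
Block 6 (11101): 4 ones → 1
Block 7 (11111): 5 ones → 1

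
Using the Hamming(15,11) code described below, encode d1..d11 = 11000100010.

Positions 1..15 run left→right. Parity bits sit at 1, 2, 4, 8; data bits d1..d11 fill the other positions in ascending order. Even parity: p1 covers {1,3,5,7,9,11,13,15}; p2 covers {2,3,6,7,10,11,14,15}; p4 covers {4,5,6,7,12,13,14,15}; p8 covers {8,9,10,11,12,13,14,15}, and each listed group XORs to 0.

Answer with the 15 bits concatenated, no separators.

Place data at non-parity positions: p1 p2 1 p4 1 0 0 p8 0 1 0 0 0 1 0
p1 (pos 1,3,5,7,9,11,13,15): XOR of data positions = 1⊕1⊕0⊕0⊕0⊕0⊕0 = 0
p2 (pos 2,3,6,7,10,11,14,15): XOR of data positions = 1⊕0⊕0⊕1⊕0⊕1⊕0 = 1
p4 (pos 4,5,6,7,12,13,14,15): XOR of data positions = 1⊕0⊕0⊕0⊕0⊕1⊕0 = 0
p8 (pos 8,9,10,11,12,13,14,15): XOR of data positions = 0⊕1⊕0⊕0⊕0⊕1⊕0 = 0
Codeword: 011010000100010

011010000100010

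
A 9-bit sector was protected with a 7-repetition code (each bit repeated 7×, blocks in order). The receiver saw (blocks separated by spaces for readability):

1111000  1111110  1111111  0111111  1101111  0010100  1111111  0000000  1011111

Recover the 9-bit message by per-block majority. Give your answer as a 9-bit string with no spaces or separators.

Block 1 (1111000): 4 ones → 1
Block 2 (1111110): 6 ones → 1
Block 3 (1111111): 7 ones → 1
Block 4 (0111111): 6 ones → 1
Block 5 (1101111): 6 ones → 1
Block 6 (0010100): 2 ones → 0
Block 7 (1111111): 7 ones → 1
Block 8 (0000000): 0 ones → 0
Block 9 (1011111): 6 ones → 1

111110101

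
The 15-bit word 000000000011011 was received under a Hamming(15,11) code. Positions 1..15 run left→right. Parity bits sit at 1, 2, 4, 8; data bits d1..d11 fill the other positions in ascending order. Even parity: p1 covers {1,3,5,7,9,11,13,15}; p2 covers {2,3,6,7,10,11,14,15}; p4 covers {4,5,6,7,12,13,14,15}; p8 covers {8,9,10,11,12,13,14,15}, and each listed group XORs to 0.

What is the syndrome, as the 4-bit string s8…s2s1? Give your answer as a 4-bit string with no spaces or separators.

0110

s1 (pos 1,3,5,7,9,11,13,15): 0⊕0⊕0⊕0⊕0⊕1⊕0⊕1 = 0
s2 (pos 2,3,6,7,10,11,14,15): 0⊕0⊕0⊕0⊕0⊕1⊕1⊕1 = 1
s4 (pos 4,5,6,7,12,13,14,15): 0⊕0⊕0⊕0⊕1⊕0⊕1⊕1 = 1
s8 (pos 8,9,10,11,12,13,14,15): 0⊕0⊕0⊕1⊕1⊕0⊕1⊕1 = 0
Syndrome s8…s1 = 0110 → error at position 6.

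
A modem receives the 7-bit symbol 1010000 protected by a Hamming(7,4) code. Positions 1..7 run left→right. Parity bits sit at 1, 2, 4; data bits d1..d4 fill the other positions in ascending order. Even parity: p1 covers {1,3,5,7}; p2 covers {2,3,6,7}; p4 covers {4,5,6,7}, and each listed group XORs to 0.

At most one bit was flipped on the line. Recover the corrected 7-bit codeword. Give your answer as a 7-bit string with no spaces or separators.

1110000

s1 (pos 1,3,5,7): 1⊕1⊕0⊕0 = 0
s2 (pos 2,3,6,7): 0⊕1⊕0⊕0 = 1
s4 (pos 4,5,6,7): 0⊕0⊕0⊕0 = 0
Syndrome s4…s1 = 010 → error at position 2.
Flip position 2: 1010000 → 1110000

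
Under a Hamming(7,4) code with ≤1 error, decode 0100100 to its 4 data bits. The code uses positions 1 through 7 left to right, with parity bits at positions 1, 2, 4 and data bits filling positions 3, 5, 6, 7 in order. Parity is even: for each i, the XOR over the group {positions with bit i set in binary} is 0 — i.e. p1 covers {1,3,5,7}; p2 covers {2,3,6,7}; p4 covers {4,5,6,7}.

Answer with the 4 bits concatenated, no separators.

s1 (pos 1,3,5,7): 0⊕0⊕1⊕0 = 1
s2 (pos 2,3,6,7): 1⊕0⊕0⊕0 = 1
s4 (pos 4,5,6,7): 0⊕1⊕0⊕0 = 1
Syndrome s4…s1 = 111 → error at position 7.
Flip position 7: 0100100 → 0100101
Read data bits from positions 3,5,6,7: 0101

0101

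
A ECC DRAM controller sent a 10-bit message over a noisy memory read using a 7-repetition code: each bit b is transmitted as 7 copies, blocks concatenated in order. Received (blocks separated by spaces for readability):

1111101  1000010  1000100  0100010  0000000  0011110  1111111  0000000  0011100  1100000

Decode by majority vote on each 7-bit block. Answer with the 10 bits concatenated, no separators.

1000011000

Block 1 (1111101): 6 ones → 1
Block 2 (1000010): 2 ones → 0
Block 3 (1000100): 2 ones → 0
Block 4 (0100010): 2 ones → 0
Block 5 (0000000): 0 ones → 0
Block 6 (0011110): 4 ones → 1
Block 7 (1111111): 7 ones → 1
Block 8 (0000000): 0 ones → 0
Block 9 (0011100): 3 ones → 0
Block 10 (1100000): 2 ones → 0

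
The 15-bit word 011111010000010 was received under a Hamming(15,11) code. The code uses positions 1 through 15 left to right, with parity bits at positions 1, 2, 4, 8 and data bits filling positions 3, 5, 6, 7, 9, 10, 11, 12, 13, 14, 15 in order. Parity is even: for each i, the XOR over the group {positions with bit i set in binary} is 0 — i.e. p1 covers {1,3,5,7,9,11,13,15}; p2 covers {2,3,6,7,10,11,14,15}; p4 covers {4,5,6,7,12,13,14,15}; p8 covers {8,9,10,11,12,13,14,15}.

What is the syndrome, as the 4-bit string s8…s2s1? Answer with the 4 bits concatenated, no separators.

s1 (pos 1,3,5,7,9,11,13,15): 0⊕1⊕1⊕0⊕0⊕0⊕0⊕0 = 0
s2 (pos 2,3,6,7,10,11,14,15): 1⊕1⊕1⊕0⊕0⊕0⊕1⊕0 = 0
s4 (pos 4,5,6,7,12,13,14,15): 1⊕1⊕1⊕0⊕0⊕0⊕1⊕0 = 0
s8 (pos 8,9,10,11,12,13,14,15): 1⊕0⊕0⊕0⊕0⊕0⊕1⊕0 = 0
Syndrome s8…s1 = 0000 → no error.

0000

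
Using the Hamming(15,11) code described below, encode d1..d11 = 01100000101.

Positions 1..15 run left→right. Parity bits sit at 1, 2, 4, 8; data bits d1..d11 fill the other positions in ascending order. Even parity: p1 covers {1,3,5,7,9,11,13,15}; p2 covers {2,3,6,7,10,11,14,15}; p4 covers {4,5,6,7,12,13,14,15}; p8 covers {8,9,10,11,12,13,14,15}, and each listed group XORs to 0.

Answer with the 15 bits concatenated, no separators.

100011000000101

Place data at non-parity positions: p1 p2 0 p4 1 1 0 p8 0 0 0 0 1 0 1
p1 (pos 1,3,5,7,9,11,13,15): XOR of data positions = 0⊕1⊕0⊕0⊕0⊕1⊕1 = 1
p2 (pos 2,3,6,7,10,11,14,15): XOR of data positions = 0⊕1⊕0⊕0⊕0⊕0⊕1 = 0
p4 (pos 4,5,6,7,12,13,14,15): XOR of data positions = 1⊕1⊕0⊕0⊕1⊕0⊕1 = 0
p8 (pos 8,9,10,11,12,13,14,15): XOR of data positions = 0⊕0⊕0⊕0⊕1⊕0⊕1 = 0
Codeword: 100011000000101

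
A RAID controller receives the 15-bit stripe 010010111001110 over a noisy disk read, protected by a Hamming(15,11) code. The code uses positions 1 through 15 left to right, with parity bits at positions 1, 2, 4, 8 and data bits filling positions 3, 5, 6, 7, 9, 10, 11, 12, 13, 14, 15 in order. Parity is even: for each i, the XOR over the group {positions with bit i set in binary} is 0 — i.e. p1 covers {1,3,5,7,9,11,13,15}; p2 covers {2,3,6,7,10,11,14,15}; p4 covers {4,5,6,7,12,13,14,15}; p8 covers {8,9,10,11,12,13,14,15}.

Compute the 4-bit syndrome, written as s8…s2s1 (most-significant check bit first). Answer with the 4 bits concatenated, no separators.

s1 (pos 1,3,5,7,9,11,13,15): 0⊕0⊕1⊕1⊕1⊕0⊕1⊕0 = 0
s2 (pos 2,3,6,7,10,11,14,15): 1⊕0⊕0⊕1⊕0⊕0⊕1⊕0 = 1
s4 (pos 4,5,6,7,12,13,14,15): 0⊕1⊕0⊕1⊕1⊕1⊕1⊕0 = 1
s8 (pos 8,9,10,11,12,13,14,15): 1⊕1⊕0⊕0⊕1⊕1⊕1⊕0 = 1
Syndrome s8…s1 = 1110 → error at position 14.

1110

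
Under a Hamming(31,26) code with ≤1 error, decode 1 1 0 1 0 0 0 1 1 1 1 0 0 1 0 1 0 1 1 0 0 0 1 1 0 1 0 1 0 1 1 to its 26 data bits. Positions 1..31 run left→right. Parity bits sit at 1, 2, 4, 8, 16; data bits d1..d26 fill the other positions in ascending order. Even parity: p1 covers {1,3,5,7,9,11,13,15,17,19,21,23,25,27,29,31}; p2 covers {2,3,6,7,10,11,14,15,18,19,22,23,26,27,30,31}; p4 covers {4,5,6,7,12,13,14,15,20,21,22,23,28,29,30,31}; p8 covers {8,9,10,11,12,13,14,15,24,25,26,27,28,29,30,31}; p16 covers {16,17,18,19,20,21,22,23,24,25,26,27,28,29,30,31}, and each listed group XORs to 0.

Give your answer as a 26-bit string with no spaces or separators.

s1 (pos 1,3,5,7,9,11,13,15,17,19,21,23,25,27,29,31): 1⊕0⊕0⊕0⊕1⊕1⊕0⊕0⊕0⊕1⊕0⊕1⊕0⊕0⊕0⊕1 = 0
s2 (pos 2,3,6,7,10,11,14,15,18,19,22,23,26,27,30,31): 1⊕0⊕0⊕0⊕1⊕1⊕1⊕0⊕1⊕1⊕0⊕1⊕1⊕0⊕1⊕1 = 0
s4 (pos 4,5,6,7,12,13,14,15,20,21,22,23,28,29,30,31): 1⊕0⊕0⊕0⊕0⊕0⊕1⊕0⊕0⊕0⊕0⊕1⊕1⊕0⊕1⊕1 = 0
s8 (pos 8,9,10,11,12,13,14,15,24,25,26,27,28,29,30,31): 1⊕1⊕1⊕1⊕0⊕0⊕1⊕0⊕1⊕0⊕1⊕0⊕1⊕0⊕1⊕1 = 0
s16 (pos 16,17,18,19,20,21,22,23,24,25,26,27,28,29,30,31): 1⊕0⊕1⊕1⊕0⊕0⊕0⊕1⊕1⊕0⊕1⊕0⊕1⊕0⊕1⊕1 = 1
Syndrome s16…s1 = 10000 → error at position 16.
Flip position 16: 1101000111100101011000110101011 → 1101000111100100011000110101011
Read data bits from positions 3,5,6,7,9,10,11,12,13,14,15,17,18,19,20,21,22,23,24,25,26,27,28,29,30,31: 00001110010011000110101011

00001110010011000110101011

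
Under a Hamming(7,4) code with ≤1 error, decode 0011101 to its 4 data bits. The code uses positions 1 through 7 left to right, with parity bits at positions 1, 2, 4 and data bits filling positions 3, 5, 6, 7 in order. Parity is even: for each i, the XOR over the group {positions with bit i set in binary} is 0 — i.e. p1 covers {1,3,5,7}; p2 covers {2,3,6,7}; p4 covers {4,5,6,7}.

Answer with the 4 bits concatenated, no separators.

s1 (pos 1,3,5,7): 0⊕1⊕1⊕1 = 1
s2 (pos 2,3,6,7): 0⊕1⊕0⊕1 = 0
s4 (pos 4,5,6,7): 1⊕1⊕0⊕1 = 1
Syndrome s4…s1 = 101 → error at position 5.
Flip position 5: 0011101 → 0011001
Read data bits from positions 3,5,6,7: 1001

1001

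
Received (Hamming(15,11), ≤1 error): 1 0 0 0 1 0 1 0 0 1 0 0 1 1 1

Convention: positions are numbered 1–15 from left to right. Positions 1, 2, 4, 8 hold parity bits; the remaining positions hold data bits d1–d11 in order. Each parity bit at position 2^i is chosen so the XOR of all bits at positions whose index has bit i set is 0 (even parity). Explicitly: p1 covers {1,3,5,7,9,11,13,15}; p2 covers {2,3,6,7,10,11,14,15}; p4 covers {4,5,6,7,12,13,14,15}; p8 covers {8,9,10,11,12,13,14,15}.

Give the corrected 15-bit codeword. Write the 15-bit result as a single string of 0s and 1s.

100000100100111

s1 (pos 1,3,5,7,9,11,13,15): 1⊕0⊕1⊕1⊕0⊕0⊕1⊕1 = 1
s2 (pos 2,3,6,7,10,11,14,15): 0⊕0⊕0⊕1⊕1⊕0⊕1⊕1 = 0
s4 (pos 4,5,6,7,12,13,14,15): 0⊕1⊕0⊕1⊕0⊕1⊕1⊕1 = 1
s8 (pos 8,9,10,11,12,13,14,15): 0⊕0⊕1⊕0⊕0⊕1⊕1⊕1 = 0
Syndrome s8…s1 = 0101 → error at position 5.
Flip position 5: 100010100100111 → 100000100100111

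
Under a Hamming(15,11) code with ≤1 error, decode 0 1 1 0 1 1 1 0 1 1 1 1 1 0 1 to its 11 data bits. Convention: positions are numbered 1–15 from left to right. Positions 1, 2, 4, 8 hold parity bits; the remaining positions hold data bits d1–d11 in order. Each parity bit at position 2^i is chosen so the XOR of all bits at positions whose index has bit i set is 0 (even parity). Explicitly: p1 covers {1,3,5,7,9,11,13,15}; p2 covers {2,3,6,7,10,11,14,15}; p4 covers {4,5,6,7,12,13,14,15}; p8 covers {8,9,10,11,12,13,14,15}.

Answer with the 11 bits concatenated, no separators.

s1 (pos 1,3,5,7,9,11,13,15): 0⊕1⊕1⊕1⊕1⊕1⊕1⊕1 = 1
s2 (pos 2,3,6,7,10,11,14,15): 1⊕1⊕1⊕1⊕1⊕1⊕0⊕1 = 1
s4 (pos 4,5,6,7,12,13,14,15): 0⊕1⊕1⊕1⊕1⊕1⊕0⊕1 = 0
s8 (pos 8,9,10,11,12,13,14,15): 0⊕1⊕1⊕1⊕1⊕1⊕0⊕1 = 0
Syndrome s8…s1 = 0011 → error at position 3.
Flip position 3: 011011101111101 → 010011101111101
Read data bits from positions 3,5,6,7,9,10,11,12,13,14,15: 01111111101

01111111101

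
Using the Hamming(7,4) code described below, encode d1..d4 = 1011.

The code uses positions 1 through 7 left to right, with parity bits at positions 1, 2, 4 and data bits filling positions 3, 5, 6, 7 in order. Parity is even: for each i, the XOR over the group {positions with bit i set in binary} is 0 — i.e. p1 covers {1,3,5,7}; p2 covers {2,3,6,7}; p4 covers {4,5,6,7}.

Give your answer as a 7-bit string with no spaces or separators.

Place data at non-parity positions: p1 p2 1 p4 0 1 1
p1 (pos 1,3,5,7): XOR of data positions = 1⊕0⊕1 = 0
p2 (pos 2,3,6,7): XOR of data positions = 1⊕1⊕1 = 1
p4 (pos 4,5,6,7): XOR of data positions = 0⊕1⊕1 = 0
Codeword: 0110011

0110011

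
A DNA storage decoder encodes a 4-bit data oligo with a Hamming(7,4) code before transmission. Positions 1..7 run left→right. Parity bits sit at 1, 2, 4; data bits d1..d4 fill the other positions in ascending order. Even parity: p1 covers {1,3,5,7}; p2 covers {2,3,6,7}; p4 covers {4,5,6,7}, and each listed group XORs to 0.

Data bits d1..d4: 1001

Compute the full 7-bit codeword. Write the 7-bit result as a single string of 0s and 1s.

0011001

Place data at non-parity positions: p1 p2 1 p4 0 0 1
p1 (pos 1,3,5,7): XOR of data positions = 1⊕0⊕1 = 0
p2 (pos 2,3,6,7): XOR of data positions = 1⊕0⊕1 = 0
p4 (pos 4,5,6,7): XOR of data positions = 0⊕0⊕1 = 1
Codeword: 0011001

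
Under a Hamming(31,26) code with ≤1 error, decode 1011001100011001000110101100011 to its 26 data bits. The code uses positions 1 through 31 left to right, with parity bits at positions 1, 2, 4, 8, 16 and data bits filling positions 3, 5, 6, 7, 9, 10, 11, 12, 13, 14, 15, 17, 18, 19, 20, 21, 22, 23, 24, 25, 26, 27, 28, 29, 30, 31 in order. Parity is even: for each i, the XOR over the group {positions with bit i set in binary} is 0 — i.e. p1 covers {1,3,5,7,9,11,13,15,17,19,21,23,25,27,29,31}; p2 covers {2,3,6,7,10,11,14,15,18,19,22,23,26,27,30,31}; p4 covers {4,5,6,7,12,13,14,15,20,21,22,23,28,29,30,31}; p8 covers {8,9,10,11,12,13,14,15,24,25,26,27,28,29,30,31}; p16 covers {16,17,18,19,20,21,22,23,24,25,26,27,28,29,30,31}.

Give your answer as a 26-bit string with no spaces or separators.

s1 (pos 1,3,5,7,9,11,13,15,17,19,21,23,25,27,29,31): 1⊕1⊕0⊕1⊕0⊕0⊕1⊕0⊕0⊕0⊕1⊕1⊕1⊕0⊕0⊕1 = 0
s2 (pos 2,3,6,7,10,11,14,15,18,19,22,23,26,27,30,31): 0⊕1⊕0⊕1⊕0⊕0⊕0⊕0⊕0⊕0⊕0⊕1⊕1⊕0⊕1⊕1 = 0
s4 (pos 4,5,6,7,12,13,14,15,20,21,22,23,28,29,30,31): 1⊕0⊕0⊕1⊕1⊕1⊕0⊕0⊕1⊕1⊕0⊕1⊕0⊕0⊕1⊕1 = 1
s8 (pos 8,9,10,11,12,13,14,15,24,25,26,27,28,29,30,31): 1⊕0⊕0⊕0⊕1⊕1⊕0⊕0⊕0⊕1⊕1⊕0⊕0⊕0⊕1⊕1 = 1
s16 (pos 16,17,18,19,20,21,22,23,24,25,26,27,28,29,30,31): 1⊕0⊕0⊕0⊕1⊕1⊕0⊕1⊕0⊕1⊕1⊕0⊕0⊕0⊕1⊕1 = 0
Syndrome s16…s1 = 01100 → error at position 12.
Flip position 12: 1011001100011001000110101100011 → 1011001100001001000110101100011
Read data bits from positions 3,5,6,7,9,10,11,12,13,14,15,17,18,19,20,21,22,23,24,25,26,27,28,29,30,31: 10010000100000110101100011

10010000100000110101100011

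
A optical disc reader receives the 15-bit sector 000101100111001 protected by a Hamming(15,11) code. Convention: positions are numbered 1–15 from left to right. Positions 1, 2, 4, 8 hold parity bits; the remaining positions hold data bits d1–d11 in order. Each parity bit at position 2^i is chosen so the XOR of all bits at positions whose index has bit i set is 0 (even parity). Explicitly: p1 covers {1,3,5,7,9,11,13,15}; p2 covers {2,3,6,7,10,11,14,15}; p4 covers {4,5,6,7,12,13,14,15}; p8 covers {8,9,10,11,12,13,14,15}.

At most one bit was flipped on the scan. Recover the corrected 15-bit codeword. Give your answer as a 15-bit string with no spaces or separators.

s1 (pos 1,3,5,7,9,11,13,15): 0⊕0⊕0⊕1⊕0⊕1⊕0⊕1 = 1
s2 (pos 2,3,6,7,10,11,14,15): 0⊕0⊕1⊕1⊕1⊕1⊕0⊕1 = 1
s4 (pos 4,5,6,7,12,13,14,15): 1⊕0⊕1⊕1⊕1⊕0⊕0⊕1 = 1
s8 (pos 8,9,10,11,12,13,14,15): 0⊕0⊕1⊕1⊕1⊕0⊕0⊕1 = 0
Syndrome s8…s1 = 0111 → error at position 7.
Flip position 7: 000101100111001 → 000101000111001

000101000111001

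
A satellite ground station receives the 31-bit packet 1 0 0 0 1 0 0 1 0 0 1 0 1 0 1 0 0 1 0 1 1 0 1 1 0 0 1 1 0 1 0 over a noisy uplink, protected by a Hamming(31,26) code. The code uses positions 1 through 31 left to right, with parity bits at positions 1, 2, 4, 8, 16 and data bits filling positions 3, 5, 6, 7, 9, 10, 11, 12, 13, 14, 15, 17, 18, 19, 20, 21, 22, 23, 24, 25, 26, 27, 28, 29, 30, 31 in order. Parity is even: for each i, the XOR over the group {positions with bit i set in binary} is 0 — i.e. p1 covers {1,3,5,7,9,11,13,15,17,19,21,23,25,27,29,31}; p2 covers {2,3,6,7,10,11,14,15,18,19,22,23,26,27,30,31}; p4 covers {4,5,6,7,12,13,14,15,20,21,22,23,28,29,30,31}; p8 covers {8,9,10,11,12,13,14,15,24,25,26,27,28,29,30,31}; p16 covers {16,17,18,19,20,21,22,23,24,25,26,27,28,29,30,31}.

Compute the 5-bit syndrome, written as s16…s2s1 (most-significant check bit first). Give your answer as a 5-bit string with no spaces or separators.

00000

s1 (pos 1,3,5,7,9,11,13,15,17,19,21,23,25,27,29,31): 1⊕0⊕1⊕0⊕0⊕1⊕1⊕1⊕0⊕0⊕1⊕1⊕0⊕1⊕0⊕0 = 0
s2 (pos 2,3,6,7,10,11,14,15,18,19,22,23,26,27,30,31): 0⊕0⊕0⊕0⊕0⊕1⊕0⊕1⊕1⊕0⊕0⊕1⊕0⊕1⊕1⊕0 = 0
s4 (pos 4,5,6,7,12,13,14,15,20,21,22,23,28,29,30,31): 0⊕1⊕0⊕0⊕0⊕1⊕0⊕1⊕1⊕1⊕0⊕1⊕1⊕0⊕1⊕0 = 0
s8 (pos 8,9,10,11,12,13,14,15,24,25,26,27,28,29,30,31): 1⊕0⊕0⊕1⊕0⊕1⊕0⊕1⊕1⊕0⊕0⊕1⊕1⊕0⊕1⊕0 = 0
s16 (pos 16,17,18,19,20,21,22,23,24,25,26,27,28,29,30,31): 0⊕0⊕1⊕0⊕1⊕1⊕0⊕1⊕1⊕0⊕0⊕1⊕1⊕0⊕1⊕0 = 0
Syndrome s16…s1 = 00000 → no error.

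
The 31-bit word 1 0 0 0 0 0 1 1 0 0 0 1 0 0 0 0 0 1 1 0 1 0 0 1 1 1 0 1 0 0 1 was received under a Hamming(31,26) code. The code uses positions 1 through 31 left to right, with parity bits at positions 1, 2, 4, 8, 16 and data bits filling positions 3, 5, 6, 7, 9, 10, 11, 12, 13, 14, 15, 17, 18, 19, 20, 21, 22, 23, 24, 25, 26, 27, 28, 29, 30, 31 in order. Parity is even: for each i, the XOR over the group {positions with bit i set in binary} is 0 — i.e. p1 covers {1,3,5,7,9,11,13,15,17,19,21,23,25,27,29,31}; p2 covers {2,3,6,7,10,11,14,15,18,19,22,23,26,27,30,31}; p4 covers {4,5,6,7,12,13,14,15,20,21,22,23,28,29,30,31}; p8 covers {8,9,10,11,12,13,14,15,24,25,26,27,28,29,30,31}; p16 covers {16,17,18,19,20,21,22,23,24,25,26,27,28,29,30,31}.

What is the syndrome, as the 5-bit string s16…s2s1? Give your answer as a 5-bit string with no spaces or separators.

s1 (pos 1,3,5,7,9,11,13,15,17,19,21,23,25,27,29,31): 1⊕0⊕0⊕1⊕0⊕0⊕0⊕0⊕0⊕1⊕1⊕0⊕1⊕0⊕0⊕1 = 0
s2 (pos 2,3,6,7,10,11,14,15,18,19,22,23,26,27,30,31): 0⊕0⊕0⊕1⊕0⊕0⊕0⊕0⊕1⊕1⊕0⊕0⊕1⊕0⊕0⊕1 = 1
s4 (pos 4,5,6,7,12,13,14,15,20,21,22,23,28,29,30,31): 0⊕0⊕0⊕1⊕1⊕0⊕0⊕0⊕0⊕1⊕0⊕0⊕1⊕0⊕0⊕1 = 1
s8 (pos 8,9,10,11,12,13,14,15,24,25,26,27,28,29,30,31): 1⊕0⊕0⊕0⊕1⊕0⊕0⊕0⊕1⊕1⊕1⊕0⊕1⊕0⊕0⊕1 = 1
s16 (pos 16,17,18,19,20,21,22,23,24,25,26,27,28,29,30,31): 0⊕0⊕1⊕1⊕0⊕1⊕0⊕0⊕1⊕1⊕1⊕0⊕1⊕0⊕0⊕1 = 0
Syndrome s16…s1 = 01110 → error at position 14.

01110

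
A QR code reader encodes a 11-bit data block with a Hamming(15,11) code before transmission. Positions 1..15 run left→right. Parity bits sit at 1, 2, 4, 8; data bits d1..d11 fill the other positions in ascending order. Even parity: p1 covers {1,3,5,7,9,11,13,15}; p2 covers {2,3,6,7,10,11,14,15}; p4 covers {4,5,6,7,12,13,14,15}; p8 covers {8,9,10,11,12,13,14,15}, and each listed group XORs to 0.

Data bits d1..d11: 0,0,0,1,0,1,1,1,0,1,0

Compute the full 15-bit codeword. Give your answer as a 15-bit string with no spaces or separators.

Place data at non-parity positions: p1 p2 0 p4 0 0 1 p8 0 1 1 1 0 1 0
p1 (pos 1,3,5,7,9,11,13,15): XOR of data positions = 0⊕0⊕1⊕0⊕1⊕0⊕0 = 0
p2 (pos 2,3,6,7,10,11,14,15): XOR of data positions = 0⊕0⊕1⊕1⊕1⊕1⊕0 = 0
p4 (pos 4,5,6,7,12,13,14,15): XOR of data positions = 0⊕0⊕1⊕1⊕0⊕1⊕0 = 1
p8 (pos 8,9,10,11,12,13,14,15): XOR of data positions = 0⊕1⊕1⊕1⊕0⊕1⊕0 = 0
Codeword: 000100100111010

000100100111010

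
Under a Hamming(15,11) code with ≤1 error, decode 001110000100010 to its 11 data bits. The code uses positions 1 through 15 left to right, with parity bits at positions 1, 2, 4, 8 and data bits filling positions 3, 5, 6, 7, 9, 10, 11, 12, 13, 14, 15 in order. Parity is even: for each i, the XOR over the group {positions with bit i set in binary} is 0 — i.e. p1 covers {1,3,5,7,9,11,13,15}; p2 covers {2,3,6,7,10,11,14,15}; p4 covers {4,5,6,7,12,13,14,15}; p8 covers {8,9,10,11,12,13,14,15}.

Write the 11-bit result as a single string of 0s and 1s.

s1 (pos 1,3,5,7,9,11,13,15): 0⊕1⊕1⊕0⊕0⊕0⊕0⊕0 = 0
s2 (pos 2,3,6,7,10,11,14,15): 0⊕1⊕0⊕0⊕1⊕0⊕1⊕0 = 1
s4 (pos 4,5,6,7,12,13,14,15): 1⊕1⊕0⊕0⊕0⊕0⊕1⊕0 = 1
s8 (pos 8,9,10,11,12,13,14,15): 0⊕0⊕1⊕0⊕0⊕0⊕1⊕0 = 0
Syndrome s8…s1 = 0110 → error at position 6.
Flip position 6: 001110000100010 → 001111000100010
Read data bits from positions 3,5,6,7,9,10,11,12,13,14,15: 11100100010

11100100010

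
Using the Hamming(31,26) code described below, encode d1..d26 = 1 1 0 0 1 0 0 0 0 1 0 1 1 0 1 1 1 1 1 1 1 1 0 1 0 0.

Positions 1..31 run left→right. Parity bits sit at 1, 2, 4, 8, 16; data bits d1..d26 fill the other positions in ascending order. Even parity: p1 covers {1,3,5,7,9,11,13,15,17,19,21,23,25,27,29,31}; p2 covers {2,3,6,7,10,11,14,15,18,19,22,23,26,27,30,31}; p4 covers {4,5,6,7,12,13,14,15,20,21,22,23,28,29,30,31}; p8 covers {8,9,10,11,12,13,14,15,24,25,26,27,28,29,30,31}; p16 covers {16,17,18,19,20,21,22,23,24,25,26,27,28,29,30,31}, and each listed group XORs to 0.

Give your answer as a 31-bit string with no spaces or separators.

1111100110000101110111111110100

Place data at non-parity positions: p1 p2 1 p4 1 0 0 p8 1 0 0 0 0 1 0 p16 1 1 0 1 1 1 1 1 1 1 1 0 1 0 0
p1 (pos 1,3,5,7,9,11,13,15,17,19,21,23,25,27,29,31): XOR of data positions = 1⊕1⊕0⊕1⊕0⊕0⊕0⊕1⊕0⊕1⊕1⊕1⊕1⊕1⊕0 = 1
p2 (pos 2,3,6,7,10,11,14,15,18,19,22,23,26,27,30,31): XOR of data positions = 1⊕0⊕0⊕0⊕0⊕1⊕0⊕1⊕0⊕1⊕1⊕1⊕1⊕0⊕0 = 1
p4 (pos 4,5,6,7,12,13,14,15,20,21,22,23,28,29,30,31): XOR of data positions = 1⊕0⊕0⊕0⊕0⊕1⊕0⊕1⊕1⊕1⊕1⊕0⊕1⊕0⊕0 = 1
p8 (pos 8,9,10,11,12,13,14,15,24,25,26,27,28,29,30,31): XOR of data positions = 1⊕0⊕0⊕0⊕0⊕1⊕0⊕1⊕1⊕1⊕1⊕0⊕1⊕0⊕0 = 1
p16 (pos 16,17,18,19,20,21,22,23,24,25,26,27,28,29,30,31): XOR of data positions = 1⊕1⊕0⊕1⊕1⊕1⊕1⊕1⊕1⊕1⊕1⊕0⊕1⊕0⊕0 = 1
Codeword: 1111100110000101110111111110100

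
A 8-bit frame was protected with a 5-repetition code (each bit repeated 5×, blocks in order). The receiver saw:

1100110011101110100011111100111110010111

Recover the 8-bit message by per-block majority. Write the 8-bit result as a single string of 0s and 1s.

Block 1 (11001): 3 ones → 1
Block 2 (10011): 3 ones → 1
Block 3 (10111): 4 ones → 1
Block 4 (01000): 1 one → 0
Block 5 (11111): 5 ones → 1
Block 6 (10011): 3 ones → 1
Block 7 (11100): 3 ones → 1
Block 8 (10111): 4 ones → 1

11101111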